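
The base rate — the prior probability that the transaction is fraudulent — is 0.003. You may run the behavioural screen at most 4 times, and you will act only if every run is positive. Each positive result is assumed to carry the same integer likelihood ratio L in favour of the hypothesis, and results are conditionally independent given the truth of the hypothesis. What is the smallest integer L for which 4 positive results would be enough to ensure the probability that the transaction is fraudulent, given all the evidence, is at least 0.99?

14

Prior odds = 0.003/0.997 = 3/997.
Target odds = 0.99/0.01 = 99.
Need L⁴ ≥ 99 ÷ (3/997) = 32901.
13⁴ = 28561 < 32901 ≤ 38416 = 14⁴, so L = 14.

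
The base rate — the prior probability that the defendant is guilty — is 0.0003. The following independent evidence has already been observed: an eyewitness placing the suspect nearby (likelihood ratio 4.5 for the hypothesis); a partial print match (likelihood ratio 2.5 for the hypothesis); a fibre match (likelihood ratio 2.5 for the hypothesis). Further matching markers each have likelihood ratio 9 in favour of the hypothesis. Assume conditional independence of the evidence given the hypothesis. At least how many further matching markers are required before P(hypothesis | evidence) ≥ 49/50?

Prior odds = 0.0003/0.9997 = 3/9997.
Combined Bayes factor of the evidence already in hand = 4.5 × 2.5 × 2.5 = 28.125.
Odds after that evidence = (3/9997) × 28.125 = 675/79976.
Target odds = 0.98/0.02 = 49.
Need 9ⁿ ≥ 49 ÷ (675/79976) = 3918824/675.
9³ = 729 falls short of 3918824/675 but 9⁴ = 6561 reaches it, so n = 4.

4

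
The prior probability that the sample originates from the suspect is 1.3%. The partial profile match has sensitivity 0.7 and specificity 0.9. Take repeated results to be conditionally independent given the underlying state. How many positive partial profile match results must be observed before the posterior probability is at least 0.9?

4

Prior odds = 0.013/0.987 = 13/987.
False-positive rate = 1 − 0.9 = 0.1; likelihood ratio of a positive = 0.7/0.1 = 7.
Target odds: 0.9 ÷ 0.1 = 9.
Need (13/987) × 7ⁿ ≥ 9, i.e. 7ⁿ ≥ 8883/13.
7³ = 343 falls short of 8883/13 but 7⁴ = 2401 reaches it, so n = 4.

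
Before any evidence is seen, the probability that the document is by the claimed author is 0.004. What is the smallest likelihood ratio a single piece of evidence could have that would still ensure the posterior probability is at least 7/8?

Prior odds = 0.004/0.996 = 1/249.
Target odds = 0.875/0.125 = 7.
Required Bayes factor = 7 ÷ (1/249) = 1743.

1743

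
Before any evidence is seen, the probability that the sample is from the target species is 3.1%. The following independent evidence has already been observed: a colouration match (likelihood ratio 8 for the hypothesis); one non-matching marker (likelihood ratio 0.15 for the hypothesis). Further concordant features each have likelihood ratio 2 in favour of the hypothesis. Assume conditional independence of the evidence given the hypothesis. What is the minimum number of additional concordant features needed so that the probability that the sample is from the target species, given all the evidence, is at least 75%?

7

Prior odds = 0.031/0.969 = 31/969.
Combined Bayes factor of the evidence already in hand = 8 × 0.15 = 1.2.
Odds after that evidence = (31/969) × 1.2 = 62/1615.
Target odds = 0.75/0.25 = 3.
Need 2ⁿ ≥ 3 ÷ (62/1615) = 4845/62.
2⁶ = 64 falls short of 4845/62 but 2⁷ = 128 reaches it, so n = 7.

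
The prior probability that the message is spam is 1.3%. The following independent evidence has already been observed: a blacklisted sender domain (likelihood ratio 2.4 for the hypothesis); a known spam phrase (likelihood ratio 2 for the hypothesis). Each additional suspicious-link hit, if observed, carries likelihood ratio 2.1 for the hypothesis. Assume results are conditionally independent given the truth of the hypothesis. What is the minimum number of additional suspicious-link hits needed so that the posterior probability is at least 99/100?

Prior odds = 0.013/0.987 = 13/987.
Combined Bayes factor of the evidence already in hand = 2.4 × 2 = 4.8.
Odds after that evidence = (13/987) × 4.8 = 104/1645.
Target odds = 0.99/0.01 = 99.
Need 2.1ⁿ ≥ 99 ÷ (104/1645) = 162855/104.
2.1⁹ ≈794.28 falls short of 162855/104 but 2.1¹⁰ ≈1667.99 reaches it, so n = 10.

10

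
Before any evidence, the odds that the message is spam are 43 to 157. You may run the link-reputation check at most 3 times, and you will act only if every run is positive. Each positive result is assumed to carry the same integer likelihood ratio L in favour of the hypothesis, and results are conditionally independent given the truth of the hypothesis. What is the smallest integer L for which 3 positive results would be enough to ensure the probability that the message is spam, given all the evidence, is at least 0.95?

5

Prior odds = 43/157.
Target odds = 0.95/0.05 = 19.
Need L³ ≥ 19 ÷ (43/157) = 2983/43.
4³ = 64 < 2983/43 ≤ 125 = 5³, so L = 5.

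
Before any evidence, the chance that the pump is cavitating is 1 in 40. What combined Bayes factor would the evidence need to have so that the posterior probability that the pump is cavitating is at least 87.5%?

Prior odds = 0.025/0.975 = 1/39.
Target odds = 0.875/0.125 = 7.
Required Bayes factor = 7 ÷ (1/39) = 273.

273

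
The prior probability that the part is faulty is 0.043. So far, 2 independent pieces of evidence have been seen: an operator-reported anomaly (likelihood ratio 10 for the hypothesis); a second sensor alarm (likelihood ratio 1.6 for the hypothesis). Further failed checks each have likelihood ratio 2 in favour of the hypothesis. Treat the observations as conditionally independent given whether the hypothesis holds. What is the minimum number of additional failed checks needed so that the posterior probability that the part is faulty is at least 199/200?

Prior odds = 0.043/0.957 = 43/957.
Combined Bayes factor of the evidence already in hand = 10 × 1.6 = 16.
Odds after that evidence = (43/957) × 16 = 688/957.
Target odds = 0.995/0.005 = 199.
Need 2ⁿ ≥ 199 ÷ (688/957) = 190443/688.
2⁸ = 256 falls short of 190443/688 but 2⁹ = 512 reaches it, so n = 9.

9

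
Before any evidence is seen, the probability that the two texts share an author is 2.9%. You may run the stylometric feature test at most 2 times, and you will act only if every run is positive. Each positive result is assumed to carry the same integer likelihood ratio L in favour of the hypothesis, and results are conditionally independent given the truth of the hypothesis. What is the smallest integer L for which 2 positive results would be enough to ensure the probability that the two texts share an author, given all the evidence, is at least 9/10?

18

Prior odds = 0.029/0.971 = 29/971.
Target odds = 0.9/0.1 = 9.
Need L² ≥ 9 ÷ (29/971) = 8739/29.
17² = 289 < 8739/29 ≤ 324 = 18², so L = 18.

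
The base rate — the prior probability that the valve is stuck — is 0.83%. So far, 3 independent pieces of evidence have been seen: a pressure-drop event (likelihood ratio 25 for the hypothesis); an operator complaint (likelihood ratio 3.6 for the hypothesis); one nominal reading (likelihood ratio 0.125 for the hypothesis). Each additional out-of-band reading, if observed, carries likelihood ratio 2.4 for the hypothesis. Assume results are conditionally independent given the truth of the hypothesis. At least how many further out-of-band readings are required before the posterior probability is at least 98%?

Prior odds = 0.0083/0.9917 = 83/9917.
Combined Bayes factor of the evidence already in hand = 25 × 3.6 × 0.125 = 11.25.
Odds after that evidence = (83/9917) × 11.25 = 3735/39668.
Target odds = 0.98/0.02 = 49.
Need 2.4ⁿ ≥ 49 ÷ (3735/39668) = 1943732/3735.
2.4⁷ = 35831808/78125 falls short of 1943732/3735 but 2.4⁸ = 429981696/390625 reaches it, so n = 8.

8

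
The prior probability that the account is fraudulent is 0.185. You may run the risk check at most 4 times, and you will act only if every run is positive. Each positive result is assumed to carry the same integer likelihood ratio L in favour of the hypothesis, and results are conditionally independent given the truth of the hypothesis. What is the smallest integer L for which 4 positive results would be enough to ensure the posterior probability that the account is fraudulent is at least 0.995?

6

Prior odds = 0.185/0.815 = 37/163.
Target odds = 0.995/0.005 = 199.
Need L⁴ ≥ 199 ÷ (37/163) = 32437/37.
5⁴ = 625 < 32437/37 ≤ 1296 = 6⁴, so L = 6.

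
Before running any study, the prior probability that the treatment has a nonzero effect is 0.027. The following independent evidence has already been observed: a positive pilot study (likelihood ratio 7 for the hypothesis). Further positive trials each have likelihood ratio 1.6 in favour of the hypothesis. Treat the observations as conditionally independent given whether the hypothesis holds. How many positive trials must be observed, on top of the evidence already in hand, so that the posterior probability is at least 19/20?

Prior odds = 0.027/0.973 = 27/973.
Bayes factor of the evidence already in hand = 7.
Odds after that evidence = (27/973) × 7 = 27/139.
Target odds = 0.95/0.05 = 19.
Need 1.6ⁿ ≥ 19 ÷ (27/139) = 2641/27.
1.6⁹ = 134217728/1953125 falls short of 2641/27 but 1.6¹⁰ ≈109.951 reaches it, so n = 10.

10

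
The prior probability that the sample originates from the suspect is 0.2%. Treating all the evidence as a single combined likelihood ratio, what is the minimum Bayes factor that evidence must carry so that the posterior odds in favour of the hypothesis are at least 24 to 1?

Prior odds = 0.002/0.998 = 1/499.
Target odds = 24.
Required Bayes factor = 24 ÷ (1/499) = 11976.

11976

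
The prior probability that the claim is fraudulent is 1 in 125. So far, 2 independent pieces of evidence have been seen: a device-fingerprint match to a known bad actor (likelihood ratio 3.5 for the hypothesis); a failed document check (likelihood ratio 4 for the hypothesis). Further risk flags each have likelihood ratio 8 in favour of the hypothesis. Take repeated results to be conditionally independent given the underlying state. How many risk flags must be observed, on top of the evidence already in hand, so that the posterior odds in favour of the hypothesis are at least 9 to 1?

3

Prior odds = 0.008/0.992 = 1/124.
Combined Bayes factor of the evidence already in hand = 3.5 × 4 = 14.
Odds after that evidence = (1/124) × 14 = 7/62.
Target odds = 9.
Need 8ⁿ ≥ 9 ÷ (7/62) = 558/7.
8² = 64 falls short of 558/7 but 8³ = 512 reaches it, so n = 3.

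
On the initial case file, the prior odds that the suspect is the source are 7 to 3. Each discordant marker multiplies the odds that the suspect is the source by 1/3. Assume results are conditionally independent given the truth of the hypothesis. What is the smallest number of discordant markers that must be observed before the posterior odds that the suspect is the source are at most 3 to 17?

Prior odds = 7/3.
Likelihood ratio per discordant marker = 1/3.
Target odds = 3/17.
Require (1/3)ⁿ ≤ 3/17 ÷ (7/3) = 9/119.
(1/3)² = 1/9 is still above 9/119 but (1/3)³ = 1/27 is at or below it, so n = 3.

3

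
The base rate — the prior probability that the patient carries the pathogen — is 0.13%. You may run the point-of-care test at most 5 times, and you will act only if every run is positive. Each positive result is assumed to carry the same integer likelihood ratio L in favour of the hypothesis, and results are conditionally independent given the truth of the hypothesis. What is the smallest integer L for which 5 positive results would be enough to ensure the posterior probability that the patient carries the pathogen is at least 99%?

10

Prior odds = 0.0013/0.9987 = 13/9987.
Target odds = 0.99/0.01 = 99.
Need L⁵ ≥ 99 ÷ (13/9987) = 988713/13.
9⁵ = 59049 < 988713/13 ≤ 100000 = 10⁵, so L = 10.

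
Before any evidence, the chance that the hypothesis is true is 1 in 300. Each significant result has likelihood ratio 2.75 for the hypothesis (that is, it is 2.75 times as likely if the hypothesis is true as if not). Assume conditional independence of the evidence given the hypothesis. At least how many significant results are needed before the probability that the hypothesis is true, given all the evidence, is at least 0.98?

Prior odds = (1/300)/(299/300) = 1/299.
Likelihood ratio per significant result = 2.75.
Target odds: 0.98 ÷ 0.02 = 49.
Need (1/299) × 2.75ⁿ ≥ 49, i.e. 2.75ⁿ ≥ 14651.
2.75⁹ ≈8994.86 falls short of 14651 but 2.75¹⁰ ≈24735.9 reaches it, so n = 10.

10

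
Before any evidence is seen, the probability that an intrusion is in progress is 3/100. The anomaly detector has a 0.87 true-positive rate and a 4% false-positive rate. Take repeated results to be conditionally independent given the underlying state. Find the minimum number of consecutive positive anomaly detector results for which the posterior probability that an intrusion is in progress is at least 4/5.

Prior odds: 0.03 ÷ 0.97 = 3/97.
Likelihood ratio of a positive result = 0.87/0.04 = 21.75.
Target odds: 0.8 ÷ 0.2 = 4.
Need (3/97) × 21.75ⁿ ≥ 4, i.e. 21.75ⁿ ≥ 388/3.
21.75¹ = 21.75 falls short of 388/3 but 21.75² = 473.0625 reaches it, so n = 2.

2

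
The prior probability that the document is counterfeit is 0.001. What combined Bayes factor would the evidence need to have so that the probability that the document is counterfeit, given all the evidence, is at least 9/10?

8991

Prior odds = 0.001/0.999 = 1/999.
Target odds = 0.9/0.1 = 9.
Required Bayes factor = 9 ÷ (1/999) = 8991.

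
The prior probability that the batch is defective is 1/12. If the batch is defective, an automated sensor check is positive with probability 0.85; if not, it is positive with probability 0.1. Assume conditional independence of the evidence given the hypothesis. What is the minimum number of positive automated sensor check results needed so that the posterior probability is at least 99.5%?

Prior odds: (1/12) ÷ (11/12) = 1/11.
Likelihood ratio of a positive = 0.85/0.1 = 8.5.
Target posterior odds = 0.995/0.005 = 199.
Require 8.5ⁿ ≥ 199 ÷ (1/11) = 2189.
8.5³ = 614.125 falls short of 2189 but 8.5⁴ = 5220.0625 reaches it, so n = 4.

4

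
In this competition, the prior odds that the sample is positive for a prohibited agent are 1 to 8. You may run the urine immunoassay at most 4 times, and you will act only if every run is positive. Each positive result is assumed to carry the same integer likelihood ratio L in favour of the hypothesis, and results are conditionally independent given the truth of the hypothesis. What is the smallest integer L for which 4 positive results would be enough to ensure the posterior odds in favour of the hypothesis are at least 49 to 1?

5

Prior odds = 0.125.
Target odds = 49.
Need L⁴ ≥ 49 ÷ 0.125 = 392.
4⁴ = 256 < 392 ≤ 625 = 5⁴, so L = 5.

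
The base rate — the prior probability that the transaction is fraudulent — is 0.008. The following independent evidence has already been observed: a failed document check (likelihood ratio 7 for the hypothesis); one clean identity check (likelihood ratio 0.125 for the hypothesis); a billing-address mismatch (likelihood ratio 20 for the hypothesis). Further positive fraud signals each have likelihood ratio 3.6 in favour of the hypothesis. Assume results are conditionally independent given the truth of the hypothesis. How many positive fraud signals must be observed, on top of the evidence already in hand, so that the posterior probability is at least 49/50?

Prior odds = 0.008/0.992 = 1/124.
Combined Bayes factor of the evidence already in hand = 7 × 0.125 × 20 = 17.5.
Odds after that evidence = (1/124) × 17.5 = 35/248.
Target odds = 0.98/0.02 = 49.
Need 3.6ⁿ ≥ 49 ÷ (35/248) = 347.2.
3.6⁴ = 167.9616 falls short of 347.2 but 3.6⁵ = 604.66176 reaches it, so n = 5.

5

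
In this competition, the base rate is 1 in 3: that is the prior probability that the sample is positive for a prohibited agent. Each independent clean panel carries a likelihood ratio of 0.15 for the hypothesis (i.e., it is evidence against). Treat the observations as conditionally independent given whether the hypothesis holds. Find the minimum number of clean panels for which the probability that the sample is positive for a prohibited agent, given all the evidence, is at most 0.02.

Prior odds = (1/3)/(2/3) = 0.5.
Likelihood ratio per clean panel = 0.15.
Target posterior odds = 0.02/0.98 = 1/49.
Require 0.15ⁿ ≤ 1/49 ÷ 0.5 = 2/49.
0.15¹ = 0.15 is still above 2/49 but 0.15² = 0.0225 is at or below it, so n = 2.

2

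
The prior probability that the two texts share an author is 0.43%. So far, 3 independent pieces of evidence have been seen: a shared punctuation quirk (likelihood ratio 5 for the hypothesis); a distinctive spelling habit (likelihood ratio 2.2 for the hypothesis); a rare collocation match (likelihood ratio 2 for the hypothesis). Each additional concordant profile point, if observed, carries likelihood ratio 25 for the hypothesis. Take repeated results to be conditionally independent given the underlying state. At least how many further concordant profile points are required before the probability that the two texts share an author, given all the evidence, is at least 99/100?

3

Prior odds = 0.0043/0.9957 = 43/9957.
Combined Bayes factor of the evidence already in hand = 5 × 2.2 × 2 = 22.
Odds after that evidence = (43/9957) × 22 = 946/9957.
Target odds = 0.99/0.01 = 99.
Need 25ⁿ ≥ 99 ÷ (946/9957) = 89613/86.
25² = 625 falls short of 89613/86 but 25³ = 15625 reaches it, so n = 3.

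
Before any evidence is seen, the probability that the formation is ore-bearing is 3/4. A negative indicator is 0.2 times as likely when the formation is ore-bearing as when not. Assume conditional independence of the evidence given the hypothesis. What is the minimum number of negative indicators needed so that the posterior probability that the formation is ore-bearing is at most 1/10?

Prior odds = 0.75/0.25 = 3.
Likelihood ratio per negative indicator = 0.2.
Target odds: 0.1 ÷ 0.9 = 1/9.
Need 3 × 0.2ⁿ ≤ 1/9, i.e. 0.2ⁿ ≤ 1/27.
0.2² = 0.04 is still above 1/27 but 0.2³ = 0.008 is at or below it, so n = 3.

3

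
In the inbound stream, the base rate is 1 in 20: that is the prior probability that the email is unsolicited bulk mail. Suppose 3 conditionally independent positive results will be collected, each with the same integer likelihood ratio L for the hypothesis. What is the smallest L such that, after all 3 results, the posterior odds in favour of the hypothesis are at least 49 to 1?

10

Prior odds = 0.05/0.95 = 1/19.
Target odds = 49.
Need L³ ≥ 49 ÷ (1/19) = 931.
9³ = 729 < 931 ≤ 1000 = 10³, so L = 10.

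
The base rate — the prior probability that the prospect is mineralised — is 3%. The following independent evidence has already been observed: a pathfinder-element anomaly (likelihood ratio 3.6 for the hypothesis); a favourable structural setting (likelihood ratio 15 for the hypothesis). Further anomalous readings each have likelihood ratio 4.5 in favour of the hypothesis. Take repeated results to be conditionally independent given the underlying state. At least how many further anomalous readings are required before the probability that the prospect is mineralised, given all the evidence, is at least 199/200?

4

Prior odds = 0.03/0.97 = 3/97.
Combined Bayes factor of the evidence already in hand = 3.6 × 15 = 54.
Odds after that evidence = (3/97) × 54 = 162/97.
Target odds = 0.995/0.005 = 199.
Need 4.5ⁿ ≥ 199 ÷ (162/97) = 19303/162.
4.5³ = 91.125 falls short of 19303/162 but 4.5⁴ = 410.0625 reaches it, so n = 4.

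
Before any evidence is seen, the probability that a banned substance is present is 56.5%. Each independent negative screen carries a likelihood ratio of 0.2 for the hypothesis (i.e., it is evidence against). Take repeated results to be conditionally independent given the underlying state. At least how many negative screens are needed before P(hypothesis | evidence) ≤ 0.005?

4

Prior odds = 0.565/0.435 = 113/87.
Likelihood ratio per negative screen = 0.2.
Target odds: 0.005 ÷ 0.995 = 1/199.
Require 0.2ⁿ ≤ 1/199 ÷ (113/87) = 87/22487.
0.2³ = 0.008 is still above 87/22487 but 0.2⁴ = 0.0016 is at or below it, so n = 4.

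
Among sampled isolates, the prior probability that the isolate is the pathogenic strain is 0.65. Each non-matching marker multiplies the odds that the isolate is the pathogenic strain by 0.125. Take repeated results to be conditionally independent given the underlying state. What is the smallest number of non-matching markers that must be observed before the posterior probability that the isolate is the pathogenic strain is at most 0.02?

3

Prior odds = 0.65/0.35 = 13/7.
Likelihood ratio per non-matching marker = 0.125.
Target posterior odds = 0.02/0.98 = 1/49.
Need (13/7) × 0.125ⁿ ≤ 1/49, i.e. 0.125ⁿ ≤ 1/91.
0.125² = 0.015625 is still above 1/91 but 0.125³ = 0.001953125 is at or below it, so n = 3.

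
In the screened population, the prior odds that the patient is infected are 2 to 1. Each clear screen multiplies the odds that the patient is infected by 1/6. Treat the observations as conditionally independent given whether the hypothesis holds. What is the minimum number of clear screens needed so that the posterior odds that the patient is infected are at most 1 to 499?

Prior odds = 2.
Likelihood ratio per clear screen = 1/6.
Target odds = 1/499.
Need 2 × (1/6)ⁿ ≤ 1/499, i.e. (1/6)ⁿ ≤ 1/998.
(1/6)³ = 1/216 is still above 1/998 but (1/6)⁴ = 1/1296 is at or below it, so n = 4.

4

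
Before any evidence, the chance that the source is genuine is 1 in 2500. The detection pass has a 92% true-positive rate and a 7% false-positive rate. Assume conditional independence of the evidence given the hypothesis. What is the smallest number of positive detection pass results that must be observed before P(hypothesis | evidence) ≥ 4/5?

Prior odds = 0.0004/0.9996 = 1/2499.
Likelihood ratio of a positive result = 0.92/0.07 = 92/7.
Target odds: 0.8 ÷ 0.2 = 4.
Require (92/7)ⁿ ≥ 4 ÷ (1/2499) = 9996.
(92/7)³ = 778688/343 falls short of 9996 but (92/7)⁴ = 71639296/2401 reaches it, so n = 4.

4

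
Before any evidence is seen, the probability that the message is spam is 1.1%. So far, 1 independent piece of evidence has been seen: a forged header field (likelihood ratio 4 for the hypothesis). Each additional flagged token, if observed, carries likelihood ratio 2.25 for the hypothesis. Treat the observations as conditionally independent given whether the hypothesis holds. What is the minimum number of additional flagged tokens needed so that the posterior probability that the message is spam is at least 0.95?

Prior odds = 0.011/0.989 = 11/989.
Bayes factor of the evidence already in hand = 4.
Odds after that evidence = (11/989) × 4 = 44/989.
Target odds = 0.95/0.05 = 19.
Need 2.25ⁿ ≥ 19 ÷ (44/989) = 18791/44.
2.25⁷ = 4782969/16384 falls short of 18791/44 but 2.25⁸ = 43046721/65536 reaches it, so n = 8.

8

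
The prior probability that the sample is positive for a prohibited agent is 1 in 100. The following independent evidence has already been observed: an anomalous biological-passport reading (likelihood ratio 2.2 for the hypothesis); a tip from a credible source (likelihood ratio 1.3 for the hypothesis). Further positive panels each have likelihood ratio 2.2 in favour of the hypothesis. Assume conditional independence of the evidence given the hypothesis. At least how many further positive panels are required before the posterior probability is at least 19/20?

Prior odds = 0.01/0.99 = 1/99.
Combined Bayes factor of the evidence already in hand = 2.2 × 1.3 = 2.86.
Odds after that evidence = (1/99) × 2.86 = 13/450.
Target odds = 0.95/0.05 = 19.
Need 2.2ⁿ ≥ 19 ÷ (13/450) = 8550/13.
2.2⁸ = 214358881/390625 falls short of 8550/13 but 2.2⁹ ≈1207.27 reaches it, so n = 9.

9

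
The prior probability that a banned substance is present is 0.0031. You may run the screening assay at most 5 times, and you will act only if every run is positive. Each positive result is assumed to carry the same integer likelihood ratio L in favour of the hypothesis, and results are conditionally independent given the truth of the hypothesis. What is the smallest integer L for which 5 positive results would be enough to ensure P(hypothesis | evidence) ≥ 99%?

Prior odds = 0.0031/0.9969 = 31/9969.
Target odds = 0.99/0.01 = 99.
Need L⁵ ≥ 99 ÷ (31/9969) = 986931/31.
7⁵ = 16807 < 986931/31 ≤ 32768 = 8⁵, so L = 8.

8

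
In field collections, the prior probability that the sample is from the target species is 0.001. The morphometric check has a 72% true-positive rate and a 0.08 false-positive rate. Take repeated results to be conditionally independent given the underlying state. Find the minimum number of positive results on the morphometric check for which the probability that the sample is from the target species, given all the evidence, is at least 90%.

5

Prior odds: 0.001 ÷ 0.999 = 1/999.
Likelihood ratio of a positive result = 0.72/0.08 = 9.
Target posterior odds = 0.9/0.1 = 9.
Require 9ⁿ ≥ 9 ÷ (1/999) = 8991.
9⁴ = 6561 falls short of 8991 but 9⁵ = 59049 reaches it, so n = 5.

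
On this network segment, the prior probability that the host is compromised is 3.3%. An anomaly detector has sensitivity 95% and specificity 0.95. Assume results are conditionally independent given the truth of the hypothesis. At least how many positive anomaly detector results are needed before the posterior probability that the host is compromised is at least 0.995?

Prior odds = 0.033/0.967 = 33/967.
False-positive rate = 1 − 0.95 = 0.05; likelihood ratio of a positive = 0.95/0.05 = 19.
Target posterior odds = 0.995/0.005 = 199.
Need (33/967) × 19ⁿ ≥ 199, i.e. 19ⁿ ≥ 192433/33.
19² = 361 falls short of 192433/33 but 19³ = 6859 reaches it, so n = 3.

3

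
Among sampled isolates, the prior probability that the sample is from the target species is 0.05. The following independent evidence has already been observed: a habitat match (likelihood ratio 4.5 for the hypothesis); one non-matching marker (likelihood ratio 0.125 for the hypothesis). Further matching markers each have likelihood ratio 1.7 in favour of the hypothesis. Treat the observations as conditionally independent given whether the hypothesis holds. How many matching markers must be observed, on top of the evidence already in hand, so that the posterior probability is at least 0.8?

10

Prior odds = 0.05/0.95 = 1/19.
Combined Bayes factor of the evidence already in hand = 4.5 × 0.125 = 0.5625.
Odds after that evidence = (1/19) × 0.5625 = 9/304.
Target odds = 0.8/0.2 = 4.
Need 1.7ⁿ ≥ 4 ÷ (9/304) = 1216/9.
1.7⁹ ≈118.588 falls short of 1216/9 but 1.7¹⁰ ≈201.599 reaches it, so n = 10.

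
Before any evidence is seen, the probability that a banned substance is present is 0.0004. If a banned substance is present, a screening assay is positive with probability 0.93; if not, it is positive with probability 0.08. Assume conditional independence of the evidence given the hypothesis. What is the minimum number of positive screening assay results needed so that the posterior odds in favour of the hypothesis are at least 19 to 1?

Prior odds: 0.0004 ÷ 0.9996 = 1/2499.
Likelihood ratio of a positive = 0.93/0.08 = 11.625.
Target odds = 19.
Require 11.625ⁿ ≥ 19 ÷ (1/2499) = 47481.
11.625⁴ = 74805201/4096 falls short of 47481 but 11.625⁵ ≈212307 reaches it, so n = 5.

5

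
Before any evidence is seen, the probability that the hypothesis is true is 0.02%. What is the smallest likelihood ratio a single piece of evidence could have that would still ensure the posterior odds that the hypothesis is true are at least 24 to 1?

119976

Prior odds = 0.0002/0.9998 = 1/4999.
Target odds = 24.
Required Bayes factor = 24 ÷ (1/4999) = 119976.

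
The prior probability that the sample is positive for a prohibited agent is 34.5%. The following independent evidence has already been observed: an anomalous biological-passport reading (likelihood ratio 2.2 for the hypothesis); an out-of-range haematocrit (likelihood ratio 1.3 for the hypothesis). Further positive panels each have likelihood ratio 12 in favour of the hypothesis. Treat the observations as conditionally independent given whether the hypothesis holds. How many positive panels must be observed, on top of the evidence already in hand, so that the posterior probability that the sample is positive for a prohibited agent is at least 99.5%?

Prior odds = 0.345/0.655 = 69/131.
Combined Bayes factor of the evidence already in hand = 2.2 × 1.3 = 2.86.
Odds after that evidence = (69/131) × 2.86 = 9867/6550.
Target odds = 0.995/0.005 = 199.
Need 12ⁿ ≥ 199 ÷ (9867/6550) = 1303450/9867.
12¹ = 12 falls short of 1303450/9867 but 12² = 144 reaches it, so n = 2.

2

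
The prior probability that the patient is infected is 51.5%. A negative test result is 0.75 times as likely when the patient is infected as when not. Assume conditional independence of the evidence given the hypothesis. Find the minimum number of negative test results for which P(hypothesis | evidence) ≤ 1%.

Prior odds: 0.515 ÷ 0.485 = 103/97.
Likelihood ratio per negative test result = 0.75.
Target posterior odds = 0.01/0.99 = 1/99.
Need (103/97) × 0.75ⁿ ≤ 1/99, i.e. 0.75ⁿ ≤ 97/10197.
0.75¹⁶ ≈0.0100226 is still above 97/10197 but 0.75¹⁷ ≈0.00751695 is at or below it, so n = 17.

17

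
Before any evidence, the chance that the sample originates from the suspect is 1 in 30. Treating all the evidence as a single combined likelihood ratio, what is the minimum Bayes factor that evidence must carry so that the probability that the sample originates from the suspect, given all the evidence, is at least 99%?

Prior odds = (1/30)/(29/30) = 1/29.
Target odds = 0.99/0.01 = 99.
Required Bayes factor = 99 ÷ (1/29) = 2871.

2871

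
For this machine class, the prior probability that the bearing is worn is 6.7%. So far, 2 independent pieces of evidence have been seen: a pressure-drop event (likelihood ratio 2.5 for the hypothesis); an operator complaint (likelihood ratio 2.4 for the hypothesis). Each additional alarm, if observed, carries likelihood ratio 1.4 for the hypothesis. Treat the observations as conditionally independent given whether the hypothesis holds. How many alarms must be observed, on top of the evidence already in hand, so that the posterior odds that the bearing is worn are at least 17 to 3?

8

Prior odds = 0.067/0.933 = 67/933.
Combined Bayes factor of the evidence already in hand = 2.5 × 2.4 = 6.
Odds after that evidence = (67/933) × 6 = 134/311.
Target odds = 17/3.
Need 1.4ⁿ ≥ 17/3 ÷ (134/311) = 5287/402.
1.4⁷ = 823543/78125 falls short of 5287/402 but 1.4⁸ = 5764801/390625 reaches it, so n = 8.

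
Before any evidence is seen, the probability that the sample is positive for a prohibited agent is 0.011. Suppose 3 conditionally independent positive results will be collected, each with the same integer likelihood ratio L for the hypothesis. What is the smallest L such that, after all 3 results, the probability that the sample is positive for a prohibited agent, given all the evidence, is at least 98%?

17

Prior odds = 0.011/0.989 = 11/989.
Target odds = 0.98/0.02 = 49.
Need L³ ≥ 49 ÷ (11/989) = 48461/11.
16³ = 4096 < 48461/11 ≤ 4913 = 17³, so L = 17.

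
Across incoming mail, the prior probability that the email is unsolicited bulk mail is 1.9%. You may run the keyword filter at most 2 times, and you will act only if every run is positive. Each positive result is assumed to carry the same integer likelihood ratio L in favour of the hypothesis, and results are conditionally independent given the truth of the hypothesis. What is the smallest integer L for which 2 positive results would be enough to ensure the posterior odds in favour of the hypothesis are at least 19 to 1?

32

Prior odds = 0.019/0.981 = 19/981.
Target odds = 19.
Need L² ≥ 19 ÷ (19/981) = 981.
31² = 961 < 981 ≤ 1024 = 32², so L = 32.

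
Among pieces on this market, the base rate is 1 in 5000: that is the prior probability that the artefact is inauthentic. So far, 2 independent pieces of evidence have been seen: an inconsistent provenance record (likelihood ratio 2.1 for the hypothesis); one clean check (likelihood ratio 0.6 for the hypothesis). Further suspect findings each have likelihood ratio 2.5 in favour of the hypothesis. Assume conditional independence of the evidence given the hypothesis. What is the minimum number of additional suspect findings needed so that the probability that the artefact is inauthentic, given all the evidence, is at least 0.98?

Prior odds = 0.0002/0.9998 = 1/4999.
Combined Bayes factor of the evidence already in hand = 2.1 × 0.6 = 1.26.
Odds after that evidence = (1/4999) × 1.26 = 63/249950.
Target odds = 0.98/0.02 = 49.
Need 2.5ⁿ ≥ 49 ÷ (63/249950) = 1749650/9.
2.5¹³ ≈149012 falls short of 1749650/9 but 2.5¹⁴ ≈372529 reaches it, so n = 14.

14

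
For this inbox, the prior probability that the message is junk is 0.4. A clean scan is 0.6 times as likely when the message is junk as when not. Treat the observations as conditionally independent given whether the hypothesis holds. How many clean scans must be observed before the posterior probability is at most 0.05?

Prior odds = 0.4/0.6 = 2/3.
Likelihood ratio per clean scan = 0.6.
Target odds: 0.05 ÷ 0.95 = 1/19.
Require 0.6ⁿ ≤ 1/19 ÷ (2/3) = 3/38.
0.6⁴ = 0.1296 is still above 3/38 but 0.6⁵ = 0.07776 is at or below it, so n = 5.

5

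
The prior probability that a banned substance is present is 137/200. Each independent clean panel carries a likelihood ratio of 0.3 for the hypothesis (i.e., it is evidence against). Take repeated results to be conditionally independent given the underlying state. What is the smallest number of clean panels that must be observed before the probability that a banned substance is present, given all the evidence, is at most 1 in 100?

Prior odds = 0.685/0.315 = 137/63.
Likelihood ratio per clean panel = 0.3.
Target odds: 0.01 ÷ 0.99 = 1/99.
Need (137/63) × 0.3ⁿ ≤ 1/99, i.e. 0.3ⁿ ≤ 7/1507.
0.3⁴ = 0.0081 is still above 7/1507 but 0.3⁵ = 243/100000 is at or below it, so n = 5.

5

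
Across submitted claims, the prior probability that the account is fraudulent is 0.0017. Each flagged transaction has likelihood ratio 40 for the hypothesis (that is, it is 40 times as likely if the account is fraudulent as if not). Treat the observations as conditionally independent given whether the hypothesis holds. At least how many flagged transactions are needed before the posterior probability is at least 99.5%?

Prior odds: 0.0017 ÷ 0.9983 = 17/9983.
Likelihood ratio per flagged transaction = 40.
Target odds: 0.995 ÷ 0.005 = 199.
Require 40ⁿ ≥ 199 ÷ (17/9983) = 1986617/17.
40³ = 64000 falls short of 1986617/17 but 40⁴ = 2560000 reaches it, so n = 4.

4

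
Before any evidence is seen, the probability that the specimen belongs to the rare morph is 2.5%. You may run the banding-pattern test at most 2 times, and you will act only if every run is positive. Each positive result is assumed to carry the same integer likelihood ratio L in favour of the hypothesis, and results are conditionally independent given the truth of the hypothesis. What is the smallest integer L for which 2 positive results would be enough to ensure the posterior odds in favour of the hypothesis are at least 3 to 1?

11

Prior odds = 0.025/0.975 = 1/39.
Target odds = 3.
Need L² ≥ 3 ÷ (1/39) = 117.
10² = 100 < 117 ≤ 121 = 11², so L = 11.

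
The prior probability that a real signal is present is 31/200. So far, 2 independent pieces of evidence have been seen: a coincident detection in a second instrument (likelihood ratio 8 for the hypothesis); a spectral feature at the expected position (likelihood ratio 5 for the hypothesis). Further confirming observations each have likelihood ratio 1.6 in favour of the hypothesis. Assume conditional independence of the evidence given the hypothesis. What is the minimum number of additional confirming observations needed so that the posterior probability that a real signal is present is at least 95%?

3

Prior odds = 0.155/0.845 = 31/169.
Combined Bayes factor of the evidence already in hand = 8 × 5 = 40.
Odds after that evidence = (31/169) × 40 = 1240/169.
Target odds = 0.95/0.05 = 19.
Need 1.6ⁿ ≥ 19 ÷ (1240/169) = 3211/1240.
1.6² = 2.56 falls short of 3211/1240 but 1.6³ = 4.096 reaches it, so n = 3.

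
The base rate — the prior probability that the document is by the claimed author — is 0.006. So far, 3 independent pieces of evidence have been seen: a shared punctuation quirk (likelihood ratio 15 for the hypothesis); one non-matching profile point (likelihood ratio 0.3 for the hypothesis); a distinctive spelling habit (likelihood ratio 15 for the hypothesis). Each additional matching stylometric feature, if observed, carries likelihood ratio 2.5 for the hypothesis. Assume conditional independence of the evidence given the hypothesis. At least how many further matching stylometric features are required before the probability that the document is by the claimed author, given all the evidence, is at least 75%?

Prior odds = 0.006/0.994 = 3/497.
Combined Bayes factor of the evidence already in hand = 15 × 0.3 × 15 = 67.5.
Odds after that evidence = (3/497) × 67.5 = 405/994.
Target odds = 0.75/0.25 = 3.
Need 2.5ⁿ ≥ 3 ÷ (405/994) = 994/135.
2.5² = 6.25 falls short of 994/135 but 2.5³ = 15.625 reaches it, so n = 3.

3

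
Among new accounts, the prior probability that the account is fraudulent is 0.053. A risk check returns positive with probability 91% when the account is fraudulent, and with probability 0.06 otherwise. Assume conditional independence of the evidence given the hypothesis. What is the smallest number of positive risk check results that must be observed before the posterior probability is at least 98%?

Prior odds: 0.053 ÷ 0.947 = 53/947.
Likelihood ratio of a positive result = 0.91/0.06 = 91/6.
Target posterior odds = 0.98/0.02 = 49.
Require (91/6)ⁿ ≥ 49 ÷ (53/947) = 46403/53.
(91/6)² = 8281/36 falls short of 46403/53 but (91/6)³ = 753571/216 reaches it, so n = 3.

3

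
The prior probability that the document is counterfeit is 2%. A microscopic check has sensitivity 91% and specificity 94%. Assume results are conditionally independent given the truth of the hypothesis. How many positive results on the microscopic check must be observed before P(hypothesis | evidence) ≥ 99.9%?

4

Prior odds: 0.02 ÷ 0.98 = 1/49.
False-positive rate = 1 − 0.94 = 0.06; likelihood ratio of a positive = 0.91/0.06 = 91/6.
Target posterior odds = 0.999/0.001 = 999.
Require (91/6)ⁿ ≥ 999 ÷ (1/49) = 48951.
(91/6)³ = 753571/216 falls short of 48951 but (91/6)⁴ = 68574961/1296 reaches it, so n = 4.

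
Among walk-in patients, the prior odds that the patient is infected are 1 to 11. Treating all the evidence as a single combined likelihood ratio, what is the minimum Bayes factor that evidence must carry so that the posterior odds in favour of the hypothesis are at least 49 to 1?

Prior odds = 1/11.
Target odds = 49.
Required Bayes factor = 49 ÷ (1/11) = 539.

539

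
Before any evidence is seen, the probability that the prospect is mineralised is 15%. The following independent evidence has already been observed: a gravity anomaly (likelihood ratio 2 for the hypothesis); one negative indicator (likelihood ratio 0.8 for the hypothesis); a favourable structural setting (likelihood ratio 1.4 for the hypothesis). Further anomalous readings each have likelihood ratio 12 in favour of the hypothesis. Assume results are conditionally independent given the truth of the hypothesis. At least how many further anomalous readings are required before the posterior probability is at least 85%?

2

Prior odds = 0.15/0.85 = 3/17.
Combined Bayes factor of the evidence already in hand = 2 × 0.8 × 1.4 = 2.24.
Odds after that evidence = (3/17) × 2.24 = 168/425.
Target odds = 0.85/0.15 = 17/3.
Need 12ⁿ ≥ 17/3 ÷ (168/425) = 7225/504.
12¹ = 12 falls short of 7225/504 but 12² = 144 reaches it, so n = 2.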